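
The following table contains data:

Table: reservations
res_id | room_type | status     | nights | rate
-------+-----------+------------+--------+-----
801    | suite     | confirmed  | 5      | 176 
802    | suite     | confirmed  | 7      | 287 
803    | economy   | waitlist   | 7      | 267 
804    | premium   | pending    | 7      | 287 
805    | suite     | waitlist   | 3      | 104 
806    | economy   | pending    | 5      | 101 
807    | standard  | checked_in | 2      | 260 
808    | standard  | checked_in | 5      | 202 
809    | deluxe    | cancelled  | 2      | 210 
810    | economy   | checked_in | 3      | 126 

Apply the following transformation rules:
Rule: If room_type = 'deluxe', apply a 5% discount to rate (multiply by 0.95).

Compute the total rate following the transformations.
2009.5

Step 1: Records with room_type = 'deluxe' have total rate = 210
Step 2: Apply multiplier: 210 × 0.95 = 199.5
Step 3: Other records total: 1810
Step 4: Final sum = 199.5 + 1810 = 2009.5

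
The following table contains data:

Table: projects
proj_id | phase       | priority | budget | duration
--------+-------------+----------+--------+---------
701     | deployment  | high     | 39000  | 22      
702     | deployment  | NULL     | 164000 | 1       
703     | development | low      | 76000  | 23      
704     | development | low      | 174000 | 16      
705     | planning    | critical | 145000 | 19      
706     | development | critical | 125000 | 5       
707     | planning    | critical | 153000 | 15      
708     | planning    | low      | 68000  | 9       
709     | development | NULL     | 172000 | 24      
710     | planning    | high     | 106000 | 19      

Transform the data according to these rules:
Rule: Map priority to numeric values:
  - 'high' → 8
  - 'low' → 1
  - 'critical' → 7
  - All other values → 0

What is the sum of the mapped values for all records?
40

Step 1: Apply mapping to each record
Step 2: Count by status:
  'high': 2 records × 8 = 16
  'low': 3 records × 1 = 3
  'critical': 3 records × 7 = 21
Step 3: Sum all mapped values = 40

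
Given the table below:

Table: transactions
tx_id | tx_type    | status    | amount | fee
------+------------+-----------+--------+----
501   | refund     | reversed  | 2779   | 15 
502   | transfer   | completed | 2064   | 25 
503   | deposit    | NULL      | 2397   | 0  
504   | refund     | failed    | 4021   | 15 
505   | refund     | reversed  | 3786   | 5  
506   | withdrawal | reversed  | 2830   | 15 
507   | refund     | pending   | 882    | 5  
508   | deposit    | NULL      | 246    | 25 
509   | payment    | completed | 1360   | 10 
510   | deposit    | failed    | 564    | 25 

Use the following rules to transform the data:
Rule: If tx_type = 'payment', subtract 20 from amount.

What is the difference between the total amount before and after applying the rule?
20

Step 1: Original sum of amount = 20929
Step 2: 1 records have tx_type = 'payment'
Step 3: Each affected record changes by -20
Step 4: Total change = 1 × -20 = -20
Step 5: New sum = 20929 + -20 = 20909
Step 6: Difference = |20909 - 20929| = 20
        (Sum decreased by 20)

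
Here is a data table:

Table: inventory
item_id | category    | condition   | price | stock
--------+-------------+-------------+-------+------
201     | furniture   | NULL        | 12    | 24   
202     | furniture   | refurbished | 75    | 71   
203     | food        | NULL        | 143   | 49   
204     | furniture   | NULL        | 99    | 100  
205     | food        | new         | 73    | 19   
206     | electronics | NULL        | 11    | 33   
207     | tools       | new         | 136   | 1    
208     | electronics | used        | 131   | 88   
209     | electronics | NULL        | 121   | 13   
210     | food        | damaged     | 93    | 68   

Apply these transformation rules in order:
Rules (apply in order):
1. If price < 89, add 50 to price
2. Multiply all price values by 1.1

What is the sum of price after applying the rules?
1203.4

Step 1: Apply Rule 1 - Add 50 to records with price < 89
  - 4 records affected: 171 + (4 × 50) = 371
  - Unaffected records: 723
  - Sum after Rule 1: 1094
Step 2: Apply Rule 2 - Multiply all by 1.1
  - 1094 × 1.1 = 1203.4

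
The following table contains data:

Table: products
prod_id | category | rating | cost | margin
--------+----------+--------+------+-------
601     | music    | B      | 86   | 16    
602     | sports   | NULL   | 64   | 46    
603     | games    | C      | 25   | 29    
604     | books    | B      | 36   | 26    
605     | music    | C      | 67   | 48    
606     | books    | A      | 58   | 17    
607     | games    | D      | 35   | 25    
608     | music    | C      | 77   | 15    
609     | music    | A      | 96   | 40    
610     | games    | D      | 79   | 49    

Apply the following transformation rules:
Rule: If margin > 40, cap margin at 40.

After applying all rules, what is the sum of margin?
288

Step 1: 3 records have margin > 40
Step 2: These records originally summed to 143
Step 3: After capping: 3 × 40 = 120
Step 4: Unaffected records sum: 168
Step 5: Final sum = 120 + 168 = 288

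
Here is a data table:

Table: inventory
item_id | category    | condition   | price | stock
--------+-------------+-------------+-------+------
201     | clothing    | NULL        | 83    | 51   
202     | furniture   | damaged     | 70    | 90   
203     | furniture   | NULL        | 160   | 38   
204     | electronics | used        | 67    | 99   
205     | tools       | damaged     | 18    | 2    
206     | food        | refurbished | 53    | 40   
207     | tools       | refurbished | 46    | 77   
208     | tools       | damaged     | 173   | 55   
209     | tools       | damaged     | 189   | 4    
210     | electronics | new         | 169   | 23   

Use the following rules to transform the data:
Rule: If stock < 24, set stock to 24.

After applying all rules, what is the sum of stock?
522

Step 1: 3 records have stock < 24
Step 2: These records originally summed to 29
Step 3: After setting to minimum: 3 × 24 = 72
Step 4: Unaffected records sum: 450
Step 5: Final sum = 72 + 450 = 522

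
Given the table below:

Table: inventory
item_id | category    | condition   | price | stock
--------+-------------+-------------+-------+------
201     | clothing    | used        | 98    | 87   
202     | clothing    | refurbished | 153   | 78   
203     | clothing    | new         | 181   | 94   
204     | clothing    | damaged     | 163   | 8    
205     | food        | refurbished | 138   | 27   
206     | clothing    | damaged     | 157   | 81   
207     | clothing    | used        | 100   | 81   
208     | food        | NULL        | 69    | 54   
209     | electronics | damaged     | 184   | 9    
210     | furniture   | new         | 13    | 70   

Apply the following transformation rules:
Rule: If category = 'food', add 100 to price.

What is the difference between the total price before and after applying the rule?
200

Step 1: Original sum of price = 1256
Step 2: 2 records have category = 'food'
Step 3: Each affected record changes by 100
Step 4: Total change = 2 × 100 = 200
Step 5: New sum = 1256 + 200 = 1456
Step 6: Difference = |1456 - 1256| = 200
        (Sum increased by 200)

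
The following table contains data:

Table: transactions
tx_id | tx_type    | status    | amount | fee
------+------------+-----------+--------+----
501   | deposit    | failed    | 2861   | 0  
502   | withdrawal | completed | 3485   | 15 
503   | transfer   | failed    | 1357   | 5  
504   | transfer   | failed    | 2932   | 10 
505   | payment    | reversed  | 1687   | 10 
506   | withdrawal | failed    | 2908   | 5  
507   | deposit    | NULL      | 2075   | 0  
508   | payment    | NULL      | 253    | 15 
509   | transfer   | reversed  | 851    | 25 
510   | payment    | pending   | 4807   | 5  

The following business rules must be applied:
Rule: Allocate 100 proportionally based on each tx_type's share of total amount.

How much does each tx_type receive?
deposit: 21.26, payment: 29.06, transfer: 22.14, withdrawal: 27.54

Step 1: Calculate total amount = 23216
Step 2: Calculate each tx_type's proportion:
  deposit: 4936/23216 = 21.26% → 21.26
  payment: 6747/23216 = 29.06% → 29.06
  transfer: 5140/23216 = 22.14% → 22.14
  withdrawal: 6393/23216 = 27.54% → 27.54
Step 3: Verify: sum of allocations ≈ 100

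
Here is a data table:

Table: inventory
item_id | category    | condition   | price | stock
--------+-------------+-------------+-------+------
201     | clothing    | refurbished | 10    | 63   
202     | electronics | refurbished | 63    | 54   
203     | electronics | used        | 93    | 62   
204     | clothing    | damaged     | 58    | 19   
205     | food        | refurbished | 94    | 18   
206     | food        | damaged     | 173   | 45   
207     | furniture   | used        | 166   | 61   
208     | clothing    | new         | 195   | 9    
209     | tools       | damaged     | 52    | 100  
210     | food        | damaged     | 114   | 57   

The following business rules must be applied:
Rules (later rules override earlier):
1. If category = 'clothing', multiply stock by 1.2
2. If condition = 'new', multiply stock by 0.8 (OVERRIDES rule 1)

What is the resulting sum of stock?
502.6

Step 1: Rule 2 takes priority for records with condition = 'new'
  - 1 records: 9 × 0.8 = 7.2
Step 2: Rule 1 applies to remaining records with category = 'clothing'
  - 2 records: 82 × 1.2 = 98.4
Step 3: Other records unchanged: 397
Step 4: Final sum = 7.2 + 98.4 + 397 = 502.6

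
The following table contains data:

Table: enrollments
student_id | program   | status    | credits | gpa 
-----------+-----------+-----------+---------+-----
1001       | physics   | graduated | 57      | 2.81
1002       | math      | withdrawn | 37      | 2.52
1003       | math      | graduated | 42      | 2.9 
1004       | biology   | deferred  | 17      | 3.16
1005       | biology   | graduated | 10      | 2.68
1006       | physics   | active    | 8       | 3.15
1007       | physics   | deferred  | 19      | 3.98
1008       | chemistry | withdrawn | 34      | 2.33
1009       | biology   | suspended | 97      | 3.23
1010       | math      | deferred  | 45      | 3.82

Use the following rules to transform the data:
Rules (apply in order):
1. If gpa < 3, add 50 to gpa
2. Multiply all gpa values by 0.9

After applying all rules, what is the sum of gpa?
252.52

Step 1: Apply Rule 1 - Add 50 to records with gpa < 3
  - 5 records affected: 13.24 + (5 × 50) = 263.24
  - Unaffected records: 17.34
  - Sum after Rule 1: 280.58
Step 2: Apply Rule 2 - Multiply all by 0.9
  - 280.58 × 0.9 = 252.52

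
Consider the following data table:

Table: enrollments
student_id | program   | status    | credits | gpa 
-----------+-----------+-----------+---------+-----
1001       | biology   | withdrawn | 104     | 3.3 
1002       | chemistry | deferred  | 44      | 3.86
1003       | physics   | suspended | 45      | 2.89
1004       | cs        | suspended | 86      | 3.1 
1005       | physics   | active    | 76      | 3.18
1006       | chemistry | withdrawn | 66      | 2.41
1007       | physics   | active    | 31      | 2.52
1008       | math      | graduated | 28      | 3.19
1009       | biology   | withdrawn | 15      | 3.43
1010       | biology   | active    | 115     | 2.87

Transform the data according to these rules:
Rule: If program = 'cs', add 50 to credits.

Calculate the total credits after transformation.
660

Step 1: Count records where program = 'cs': 1
Step 2: Total bonus added: 1 × 50 = 50
Step 3: Original sum of credits: 610
Step 4: Final sum = 610 + 50 = 660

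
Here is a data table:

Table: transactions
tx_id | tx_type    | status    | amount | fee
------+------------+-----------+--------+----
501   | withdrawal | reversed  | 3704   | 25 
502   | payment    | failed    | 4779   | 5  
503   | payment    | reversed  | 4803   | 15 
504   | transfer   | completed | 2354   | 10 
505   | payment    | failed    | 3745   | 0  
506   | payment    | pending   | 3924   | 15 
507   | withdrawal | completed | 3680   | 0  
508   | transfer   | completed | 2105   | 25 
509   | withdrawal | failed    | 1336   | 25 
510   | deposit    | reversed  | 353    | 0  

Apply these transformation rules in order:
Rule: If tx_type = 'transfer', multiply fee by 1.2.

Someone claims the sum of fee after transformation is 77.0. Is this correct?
No, the correct result is 127.0.

Step 1: Calculate the correct sum after transformation
Step 2: Apply multiplier 1.2 to records where tx_type = 'transfer'
Step 3: Correct result = 127.0
Step 4: Claimed result = 77.0
Step 5: 127.0 ≠ 77.0
Conclusion: The claimed result is incorrect. The correct answer is 127.0.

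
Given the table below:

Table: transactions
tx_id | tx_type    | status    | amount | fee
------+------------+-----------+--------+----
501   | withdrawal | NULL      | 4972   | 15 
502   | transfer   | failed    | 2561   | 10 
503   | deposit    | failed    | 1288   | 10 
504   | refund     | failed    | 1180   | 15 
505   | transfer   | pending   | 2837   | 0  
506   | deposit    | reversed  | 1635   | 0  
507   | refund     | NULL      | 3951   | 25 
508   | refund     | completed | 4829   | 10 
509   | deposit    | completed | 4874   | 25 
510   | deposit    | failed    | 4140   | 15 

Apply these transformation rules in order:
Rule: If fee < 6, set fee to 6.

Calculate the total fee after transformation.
137

Step 1: 2 records have fee < 6
Step 2: These records originally summed to 0
Step 3: After setting to minimum: 2 × 6 = 12
Step 4: Unaffected records sum: 125
Step 5: Final sum = 12 + 125 = 137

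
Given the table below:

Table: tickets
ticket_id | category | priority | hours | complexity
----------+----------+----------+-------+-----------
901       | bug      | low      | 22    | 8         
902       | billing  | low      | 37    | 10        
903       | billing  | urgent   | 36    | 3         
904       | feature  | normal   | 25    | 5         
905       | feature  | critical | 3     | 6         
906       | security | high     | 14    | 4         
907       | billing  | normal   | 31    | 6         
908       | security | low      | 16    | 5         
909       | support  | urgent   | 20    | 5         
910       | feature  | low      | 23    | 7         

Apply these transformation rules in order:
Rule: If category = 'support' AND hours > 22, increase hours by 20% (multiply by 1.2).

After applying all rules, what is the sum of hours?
227

Step 1: Find records where category = 'support' AND hours > 22
Step 2: 0 records match, summing to 0
Step 3: After multiplier: 0 × 1.2 = 0.0
Step 4: Unaffected records sum: 227
Step 5: Final sum = 0.0 + 227 = 227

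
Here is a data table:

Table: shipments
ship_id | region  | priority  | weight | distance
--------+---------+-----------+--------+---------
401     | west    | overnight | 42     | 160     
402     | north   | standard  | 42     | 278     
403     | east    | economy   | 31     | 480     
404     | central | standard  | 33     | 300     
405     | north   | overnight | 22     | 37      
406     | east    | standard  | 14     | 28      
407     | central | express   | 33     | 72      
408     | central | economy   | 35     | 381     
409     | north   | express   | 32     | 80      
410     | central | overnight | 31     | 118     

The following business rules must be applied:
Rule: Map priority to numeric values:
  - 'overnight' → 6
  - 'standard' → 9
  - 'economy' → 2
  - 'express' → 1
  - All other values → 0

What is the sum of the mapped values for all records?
51

Step 1: Apply mapping to each record
Step 2: Count by status:
  'overnight': 3 records × 6 = 18
  'standard': 3 records × 9 = 27
  'economy': 2 records × 2 = 4
  'express': 2 records × 1 = 2
Step 3: Sum all mapped values = 51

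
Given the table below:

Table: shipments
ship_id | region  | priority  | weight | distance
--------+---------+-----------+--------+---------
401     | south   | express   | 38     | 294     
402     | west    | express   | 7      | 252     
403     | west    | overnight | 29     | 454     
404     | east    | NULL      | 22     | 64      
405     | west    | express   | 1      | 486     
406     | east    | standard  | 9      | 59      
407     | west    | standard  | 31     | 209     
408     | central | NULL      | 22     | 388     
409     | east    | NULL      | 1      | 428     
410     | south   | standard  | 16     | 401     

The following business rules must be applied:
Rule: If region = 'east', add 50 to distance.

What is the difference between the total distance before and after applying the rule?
150

Step 1: Original sum of distance = 3035
Step 2: 3 records have region = 'east'
Step 3: Each affected record changes by 50
Step 4: Total change = 3 × 50 = 150
Step 5: New sum = 3035 + 150 = 3185
Step 6: Difference = |3185 - 3035| = 150
        (Sum increased by 150)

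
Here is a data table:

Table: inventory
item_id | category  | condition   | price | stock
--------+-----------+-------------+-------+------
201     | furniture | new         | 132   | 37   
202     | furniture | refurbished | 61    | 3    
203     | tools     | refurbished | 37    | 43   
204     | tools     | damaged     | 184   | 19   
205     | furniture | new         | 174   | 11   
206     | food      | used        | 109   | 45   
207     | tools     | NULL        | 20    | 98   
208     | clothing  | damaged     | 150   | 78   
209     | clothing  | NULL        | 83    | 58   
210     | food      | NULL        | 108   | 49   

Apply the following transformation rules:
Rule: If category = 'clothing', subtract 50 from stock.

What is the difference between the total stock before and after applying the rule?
100

Step 1: Original sum of stock = 441
Step 2: 2 records have category = 'clothing'
Step 3: Each affected record changes by -50
Step 4: Total change = 2 × -50 = -100
Step 5: New sum = 441 + -100 = 341
Step 6: Difference = |341 - 441| = 100
        (Sum decreased by 100)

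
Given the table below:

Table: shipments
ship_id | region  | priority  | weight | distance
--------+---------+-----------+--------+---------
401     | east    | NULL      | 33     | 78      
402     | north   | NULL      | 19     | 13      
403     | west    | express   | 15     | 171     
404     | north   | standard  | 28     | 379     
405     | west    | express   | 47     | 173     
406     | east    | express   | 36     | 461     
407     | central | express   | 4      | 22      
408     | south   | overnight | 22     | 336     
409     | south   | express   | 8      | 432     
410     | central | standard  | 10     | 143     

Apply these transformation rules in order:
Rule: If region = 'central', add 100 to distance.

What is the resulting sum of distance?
2408

Step 1: Count records where region = 'central': 2
Step 2: Total bonus added: 2 × 100 = 200
Step 3: Original sum of distance: 2208
Step 4: Final sum = 2208 + 200 = 2408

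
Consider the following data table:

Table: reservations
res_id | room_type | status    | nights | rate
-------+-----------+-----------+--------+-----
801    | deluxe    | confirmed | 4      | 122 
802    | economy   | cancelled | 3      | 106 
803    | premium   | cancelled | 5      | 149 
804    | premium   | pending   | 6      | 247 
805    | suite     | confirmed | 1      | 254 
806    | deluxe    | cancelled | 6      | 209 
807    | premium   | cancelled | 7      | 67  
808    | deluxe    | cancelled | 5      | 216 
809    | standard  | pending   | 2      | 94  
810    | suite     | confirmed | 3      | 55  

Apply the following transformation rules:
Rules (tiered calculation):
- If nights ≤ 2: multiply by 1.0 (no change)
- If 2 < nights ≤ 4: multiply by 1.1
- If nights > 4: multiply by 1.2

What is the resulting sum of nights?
48.8

Step 1: Tier 1 (nights ≤ 2): 2 records, sum = 3 × 1.0 = 3.0
Step 2: Tier 2 (2 < nights ≤ 4): 3 records, sum = 10 × 1.1 = 11.0
Step 3: Tier 3 (nights > 4): 5 records, sum = 29 × 1.2 = 34.8
Step 4: Final sum = 3.0 + 11.0 + 34.8 = 48.8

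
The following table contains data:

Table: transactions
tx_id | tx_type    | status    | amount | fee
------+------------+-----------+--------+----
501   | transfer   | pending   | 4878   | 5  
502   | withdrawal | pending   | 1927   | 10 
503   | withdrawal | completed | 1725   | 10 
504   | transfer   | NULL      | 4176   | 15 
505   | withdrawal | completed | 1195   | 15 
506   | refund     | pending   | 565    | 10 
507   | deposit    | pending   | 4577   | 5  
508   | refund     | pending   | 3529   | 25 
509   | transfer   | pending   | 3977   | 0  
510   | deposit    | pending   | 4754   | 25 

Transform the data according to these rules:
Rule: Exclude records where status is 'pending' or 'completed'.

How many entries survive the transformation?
1

Step 1: Count records to exclude
  - 7 (pending) + 2 (completed) = 9 records
Step 2: Total records: 10
Step 3: Remaining = 10 - 9 = 1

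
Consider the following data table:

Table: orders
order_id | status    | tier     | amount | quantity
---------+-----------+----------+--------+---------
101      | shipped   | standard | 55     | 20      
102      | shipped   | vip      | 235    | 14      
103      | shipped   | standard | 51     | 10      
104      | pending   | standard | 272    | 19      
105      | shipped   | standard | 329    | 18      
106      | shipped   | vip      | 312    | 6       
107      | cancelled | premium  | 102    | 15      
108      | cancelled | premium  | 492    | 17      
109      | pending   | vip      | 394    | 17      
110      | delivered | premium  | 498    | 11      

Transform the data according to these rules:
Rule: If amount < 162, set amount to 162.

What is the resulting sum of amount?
3018

Step 1: 3 records have amount < 162
Step 2: These records originally summed to 208
Step 3: After setting to minimum: 3 × 162 = 486
Step 4: Unaffected records sum: 2532
Step 5: Final sum = 486 + 2532 = 3018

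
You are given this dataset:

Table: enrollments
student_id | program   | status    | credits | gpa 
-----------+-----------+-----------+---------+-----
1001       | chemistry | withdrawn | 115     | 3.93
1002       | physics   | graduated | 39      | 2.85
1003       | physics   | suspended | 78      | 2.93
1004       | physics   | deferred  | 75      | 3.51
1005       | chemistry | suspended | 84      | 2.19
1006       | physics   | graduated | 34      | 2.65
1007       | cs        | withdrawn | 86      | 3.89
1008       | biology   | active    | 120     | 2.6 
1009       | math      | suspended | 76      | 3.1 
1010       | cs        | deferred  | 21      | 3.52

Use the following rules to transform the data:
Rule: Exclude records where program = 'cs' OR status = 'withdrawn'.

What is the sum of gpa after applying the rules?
19.83

Step 1: Find records where program = 'cs' OR status = 'withdrawn'
Step 2: 3 records match, summing to 11.34
Step 3: Original sum: 31.17
Step 4: Remaining sum = 31.17 - 11.34 = 19.83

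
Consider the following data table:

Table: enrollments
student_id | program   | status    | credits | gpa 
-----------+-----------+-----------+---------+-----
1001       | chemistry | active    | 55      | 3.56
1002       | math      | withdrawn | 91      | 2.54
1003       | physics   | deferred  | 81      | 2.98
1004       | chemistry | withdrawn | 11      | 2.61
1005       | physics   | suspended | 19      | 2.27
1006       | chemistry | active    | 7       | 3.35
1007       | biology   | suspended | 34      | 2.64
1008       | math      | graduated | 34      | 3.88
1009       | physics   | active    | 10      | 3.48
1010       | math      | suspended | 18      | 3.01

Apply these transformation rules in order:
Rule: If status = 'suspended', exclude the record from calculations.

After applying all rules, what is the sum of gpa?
22.4

Step 1: Identify records where status = 'suspended'
Step 2: The excluded records sum to 7.92
Step 3: Original total gpa = 30.32
Step 4: Remaining total = 30.32 - 7.92 = 22.4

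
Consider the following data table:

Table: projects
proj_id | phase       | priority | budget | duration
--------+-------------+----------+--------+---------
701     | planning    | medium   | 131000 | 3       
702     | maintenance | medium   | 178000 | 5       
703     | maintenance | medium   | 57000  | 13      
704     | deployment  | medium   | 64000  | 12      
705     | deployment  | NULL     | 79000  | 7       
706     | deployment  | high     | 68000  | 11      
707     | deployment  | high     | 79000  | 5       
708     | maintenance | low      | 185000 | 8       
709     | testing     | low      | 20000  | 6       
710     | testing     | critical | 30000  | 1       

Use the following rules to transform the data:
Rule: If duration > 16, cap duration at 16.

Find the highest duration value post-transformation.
13

Step 1: Original maximum duration = 13
Step 2: Check cap of 16 against maximum
Step 3: No records exceed the cap (max 13 <= cap 16), so no capping applies
Step 4: Maximum after transformation = 13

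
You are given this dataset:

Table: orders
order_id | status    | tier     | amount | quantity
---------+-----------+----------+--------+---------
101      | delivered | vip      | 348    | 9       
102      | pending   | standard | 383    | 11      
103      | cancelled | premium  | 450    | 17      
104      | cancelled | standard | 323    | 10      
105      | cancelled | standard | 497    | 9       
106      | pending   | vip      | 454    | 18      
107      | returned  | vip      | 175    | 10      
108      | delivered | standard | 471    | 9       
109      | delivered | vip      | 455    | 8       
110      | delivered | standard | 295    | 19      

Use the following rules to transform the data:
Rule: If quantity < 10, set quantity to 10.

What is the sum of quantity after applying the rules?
125

Step 1: 4 records have quantity < 10
Step 2: These records originally summed to 35
Step 3: After setting to minimum: 4 × 10 = 40
Step 4: Unaffected records sum: 85
Step 5: Final sum = 40 + 85 = 125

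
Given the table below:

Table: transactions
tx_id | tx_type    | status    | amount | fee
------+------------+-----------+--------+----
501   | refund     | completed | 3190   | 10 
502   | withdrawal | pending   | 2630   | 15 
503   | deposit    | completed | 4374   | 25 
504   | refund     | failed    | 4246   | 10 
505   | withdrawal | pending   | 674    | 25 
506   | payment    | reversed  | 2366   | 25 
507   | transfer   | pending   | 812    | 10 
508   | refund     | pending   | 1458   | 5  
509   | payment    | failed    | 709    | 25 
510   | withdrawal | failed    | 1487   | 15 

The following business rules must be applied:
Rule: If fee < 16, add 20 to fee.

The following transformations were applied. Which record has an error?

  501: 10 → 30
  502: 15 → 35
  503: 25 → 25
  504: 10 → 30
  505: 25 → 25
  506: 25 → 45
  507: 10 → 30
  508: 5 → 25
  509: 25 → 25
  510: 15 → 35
Record 506 has an error. The correct transformed value should be 25, not 45.

Step 1: Check each record against the rule
Step 2: Record 506 has fee = 25
Step 3: Since 25 >= 16, the bonus should not have been applied
Step 4: Correct value = 25, but claimed value = 45
Conclusion: Record 506 has the error.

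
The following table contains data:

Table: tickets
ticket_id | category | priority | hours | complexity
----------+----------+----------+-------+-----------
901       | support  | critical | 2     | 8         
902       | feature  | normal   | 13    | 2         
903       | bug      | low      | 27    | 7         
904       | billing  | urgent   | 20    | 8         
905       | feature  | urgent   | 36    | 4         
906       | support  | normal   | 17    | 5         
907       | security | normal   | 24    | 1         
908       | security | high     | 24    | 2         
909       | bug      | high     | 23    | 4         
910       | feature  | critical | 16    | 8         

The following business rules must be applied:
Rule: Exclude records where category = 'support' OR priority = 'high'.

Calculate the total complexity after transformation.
30

Step 1: Find records where category = 'support' OR priority = 'high'
Step 2: 4 records match, summing to 19
Step 3: Original sum: 49
Step 4: Remaining sum = 49 - 19 = 30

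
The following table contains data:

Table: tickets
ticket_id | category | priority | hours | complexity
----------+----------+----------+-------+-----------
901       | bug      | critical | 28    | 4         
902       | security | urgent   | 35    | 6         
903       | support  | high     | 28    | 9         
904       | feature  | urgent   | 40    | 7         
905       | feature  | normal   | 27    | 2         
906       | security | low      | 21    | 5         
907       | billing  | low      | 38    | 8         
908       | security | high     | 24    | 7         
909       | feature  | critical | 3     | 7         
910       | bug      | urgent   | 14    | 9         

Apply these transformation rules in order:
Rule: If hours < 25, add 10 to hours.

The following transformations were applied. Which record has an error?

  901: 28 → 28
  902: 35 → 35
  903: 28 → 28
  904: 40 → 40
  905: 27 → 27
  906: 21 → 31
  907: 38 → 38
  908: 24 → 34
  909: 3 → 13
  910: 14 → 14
Record 910 has an error. The correct transformed value should be 24, not 14.

Step 1: Check each record against the rule
Step 2: Record 910 has hours = 14
Step 3: Since 14 < 25, the bonus should have been applied
Step 4: Correct value = 24, but claimed value = 14
Conclusion: Record 910 has the error.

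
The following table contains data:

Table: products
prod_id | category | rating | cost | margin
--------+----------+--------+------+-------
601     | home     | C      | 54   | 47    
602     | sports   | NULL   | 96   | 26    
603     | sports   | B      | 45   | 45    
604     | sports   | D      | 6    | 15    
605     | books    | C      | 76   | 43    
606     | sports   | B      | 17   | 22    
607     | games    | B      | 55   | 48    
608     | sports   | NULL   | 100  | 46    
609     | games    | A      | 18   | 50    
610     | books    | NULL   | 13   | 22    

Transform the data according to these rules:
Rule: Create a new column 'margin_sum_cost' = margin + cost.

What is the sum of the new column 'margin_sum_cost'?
844

Step 1: For each record, compute margin + cost
Example calculations:
  47 + 54 = 101
  26 + 96 = 122
  45 + 45 = 90
  ...
Step 2: Sum all derived values
Step 3: Total = 844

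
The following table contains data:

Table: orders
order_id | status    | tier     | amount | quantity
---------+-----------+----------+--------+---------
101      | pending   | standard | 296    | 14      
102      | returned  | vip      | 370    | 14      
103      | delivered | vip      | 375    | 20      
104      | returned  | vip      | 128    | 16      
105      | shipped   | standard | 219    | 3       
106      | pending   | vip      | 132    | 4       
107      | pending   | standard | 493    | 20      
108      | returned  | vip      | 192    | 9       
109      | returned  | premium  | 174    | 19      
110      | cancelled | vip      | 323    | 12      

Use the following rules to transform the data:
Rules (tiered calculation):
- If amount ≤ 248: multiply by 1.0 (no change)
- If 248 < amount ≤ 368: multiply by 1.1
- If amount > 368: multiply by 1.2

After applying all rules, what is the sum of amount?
3011.5

Step 1: Tier 1 (amount ≤ 248): 5 records, sum = 845 × 1.0 = 845.0
Step 2: Tier 2 (248 < amount ≤ 368): 2 records, sum = 619 × 1.1 = 680.9
Step 3: Tier 3 (amount > 368): 3 records, sum = 1238 × 1.2 = 1485.6
Step 4: Final sum = 845.0 + 680.9 + 1485.6 = 3011.5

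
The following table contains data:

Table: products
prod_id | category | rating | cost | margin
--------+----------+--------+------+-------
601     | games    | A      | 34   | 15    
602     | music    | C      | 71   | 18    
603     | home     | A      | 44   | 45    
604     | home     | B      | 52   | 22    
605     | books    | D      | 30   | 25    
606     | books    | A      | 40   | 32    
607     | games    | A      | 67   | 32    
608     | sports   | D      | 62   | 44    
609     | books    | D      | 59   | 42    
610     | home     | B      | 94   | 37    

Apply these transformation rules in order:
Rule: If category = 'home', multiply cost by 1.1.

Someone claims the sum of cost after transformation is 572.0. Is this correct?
Yes, the result is correct.

Step 1: Calculate the correct sum after transformation
Step 2: Apply multiplier 1.1 to records where category = 'home'
Step 3: Correct result = 572.0
Step 4: Claimed result = 572.0
Step 5: 572.0 = 572.0 ✓
Conclusion: The claimed result is correct.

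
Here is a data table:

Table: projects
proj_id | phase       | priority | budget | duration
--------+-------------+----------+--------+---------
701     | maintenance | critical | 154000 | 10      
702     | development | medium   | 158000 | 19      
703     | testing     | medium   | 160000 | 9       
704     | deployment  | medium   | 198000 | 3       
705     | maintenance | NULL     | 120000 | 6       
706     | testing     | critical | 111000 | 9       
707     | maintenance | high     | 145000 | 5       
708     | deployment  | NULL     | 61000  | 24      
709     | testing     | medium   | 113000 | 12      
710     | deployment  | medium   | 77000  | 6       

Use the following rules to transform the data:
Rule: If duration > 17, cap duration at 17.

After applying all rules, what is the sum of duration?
94

Step 1: 2 records have duration > 17
Step 2: These records originally summed to 43
Step 3: After capping: 2 × 17 = 34
Step 4: Unaffected records sum: 60
Step 5: Final sum = 34 + 60 = 94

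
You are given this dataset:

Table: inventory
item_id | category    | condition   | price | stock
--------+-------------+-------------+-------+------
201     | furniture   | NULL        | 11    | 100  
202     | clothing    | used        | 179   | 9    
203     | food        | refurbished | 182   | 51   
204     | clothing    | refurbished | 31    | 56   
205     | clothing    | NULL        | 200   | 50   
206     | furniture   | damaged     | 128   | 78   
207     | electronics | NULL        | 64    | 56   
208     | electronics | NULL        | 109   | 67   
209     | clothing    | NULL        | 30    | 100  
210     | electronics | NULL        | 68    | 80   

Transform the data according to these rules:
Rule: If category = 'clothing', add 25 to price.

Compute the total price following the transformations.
1102

Step 1: Count records where category = 'clothing': 4
Step 2: Total bonus added: 4 × 25 = 100
Step 3: Original sum of price: 1002
Step 4: Final sum = 1002 + 100 = 1102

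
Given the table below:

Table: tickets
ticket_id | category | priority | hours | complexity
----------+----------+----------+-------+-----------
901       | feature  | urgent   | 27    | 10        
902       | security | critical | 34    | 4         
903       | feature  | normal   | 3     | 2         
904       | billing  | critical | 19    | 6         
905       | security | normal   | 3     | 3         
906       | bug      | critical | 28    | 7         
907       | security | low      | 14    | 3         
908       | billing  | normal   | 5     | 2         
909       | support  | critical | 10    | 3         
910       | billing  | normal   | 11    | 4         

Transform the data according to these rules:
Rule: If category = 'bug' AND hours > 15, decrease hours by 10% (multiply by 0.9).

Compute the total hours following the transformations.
151.2

Step 1: Find records where category = 'bug' AND hours > 15
Step 2: 1 records match, summing to 28
Step 3: After multiplier: 28 × 0.9 = 25.2
Step 4: Unaffected records sum: 126
Step 5: Final sum = 25.2 + 126 = 151.2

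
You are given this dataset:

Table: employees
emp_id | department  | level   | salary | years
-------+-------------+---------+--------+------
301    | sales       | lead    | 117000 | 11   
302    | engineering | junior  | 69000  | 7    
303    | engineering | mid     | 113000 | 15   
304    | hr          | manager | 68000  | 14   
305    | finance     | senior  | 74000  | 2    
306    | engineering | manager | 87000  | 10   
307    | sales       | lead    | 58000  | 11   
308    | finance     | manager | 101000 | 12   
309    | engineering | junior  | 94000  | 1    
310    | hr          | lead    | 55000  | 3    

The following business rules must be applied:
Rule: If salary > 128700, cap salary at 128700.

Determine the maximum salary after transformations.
117000

Step 1: Original maximum salary = 117000
Step 2: Check cap of 128700 against maximum
Step 3: No records exceed the cap (max 117000 <= cap 128700), so no capping applies
Step 4: Maximum after transformation = 117000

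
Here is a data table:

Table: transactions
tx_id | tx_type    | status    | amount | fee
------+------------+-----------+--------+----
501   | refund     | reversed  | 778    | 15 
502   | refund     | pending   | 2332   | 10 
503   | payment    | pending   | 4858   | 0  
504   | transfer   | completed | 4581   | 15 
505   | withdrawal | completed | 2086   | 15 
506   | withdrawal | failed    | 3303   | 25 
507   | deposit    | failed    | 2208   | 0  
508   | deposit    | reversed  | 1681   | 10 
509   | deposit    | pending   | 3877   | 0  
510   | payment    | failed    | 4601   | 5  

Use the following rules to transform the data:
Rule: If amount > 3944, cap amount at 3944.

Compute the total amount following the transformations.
28097

Step 1: 3 records have amount > 3944
Step 2: These records originally summed to 14040
Step 3: After capping: 3 × 3944 = 11832
Step 4: Unaffected records sum: 16265
Step 5: Final sum = 11832 + 16265 = 28097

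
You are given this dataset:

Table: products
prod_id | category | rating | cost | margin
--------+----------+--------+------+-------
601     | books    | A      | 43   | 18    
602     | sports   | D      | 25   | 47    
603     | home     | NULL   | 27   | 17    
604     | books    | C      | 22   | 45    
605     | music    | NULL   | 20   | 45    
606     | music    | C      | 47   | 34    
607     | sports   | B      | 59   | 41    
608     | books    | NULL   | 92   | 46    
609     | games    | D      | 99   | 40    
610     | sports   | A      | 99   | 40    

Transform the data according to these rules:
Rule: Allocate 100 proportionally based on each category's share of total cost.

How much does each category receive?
books: 29.46, games: 18.57, home: 5.07, music: 12.57, sports: 34.33

Step 1: Calculate total cost = 533
Step 2: Calculate each category's proportion:
  books: 157/533 = 29.46% → 29.46
  games: 99/533 = 18.57% → 18.57
  home: 27/533 = 5.07% → 5.07
  music: 67/533 = 12.57% → 12.57
  sports: 183/533 = 34.33% → 34.33
Step 3: Verify: sum of allocations ≈ 100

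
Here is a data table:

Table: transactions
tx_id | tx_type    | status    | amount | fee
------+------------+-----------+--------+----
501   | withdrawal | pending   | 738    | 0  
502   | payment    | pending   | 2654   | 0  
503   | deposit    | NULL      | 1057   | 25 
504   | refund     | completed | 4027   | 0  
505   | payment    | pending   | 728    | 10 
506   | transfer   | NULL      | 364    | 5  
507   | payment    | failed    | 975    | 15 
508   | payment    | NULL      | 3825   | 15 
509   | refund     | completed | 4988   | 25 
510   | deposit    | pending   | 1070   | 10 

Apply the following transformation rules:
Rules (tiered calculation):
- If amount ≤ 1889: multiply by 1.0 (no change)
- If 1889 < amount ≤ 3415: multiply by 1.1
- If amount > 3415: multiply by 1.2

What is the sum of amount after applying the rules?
23259.4

Step 1: Tier 1 (amount ≤ 1889): 6 records, sum = 4932 × 1.0 = 4932.0
Step 2: Tier 2 (1889 < amount ≤ 3415): 1 records, sum = 2654 × 1.1 = 2919.4
Step 3: Tier 3 (amount > 3415): 3 records, sum = 12840 × 1.2 = 15408.0
Step 4: Final sum = 4932.0 + 2919.4 + 15408.0 = 23259.4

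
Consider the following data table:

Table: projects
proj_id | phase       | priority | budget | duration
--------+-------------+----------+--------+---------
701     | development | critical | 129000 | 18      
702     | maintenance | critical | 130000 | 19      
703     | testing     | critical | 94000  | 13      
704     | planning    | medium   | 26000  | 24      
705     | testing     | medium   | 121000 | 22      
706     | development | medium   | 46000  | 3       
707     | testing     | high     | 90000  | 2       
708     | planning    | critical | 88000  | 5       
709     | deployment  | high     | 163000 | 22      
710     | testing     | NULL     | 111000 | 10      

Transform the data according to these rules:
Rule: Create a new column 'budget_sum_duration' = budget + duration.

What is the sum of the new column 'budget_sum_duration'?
998138

Step 1: For each record, compute budget + duration
Example calculations:
  129000 + 18 = 129018
  130000 + 19 = 130019
  94000 + 13 = 94013
  ...
Step 2: Sum all derived values
Step 3: Total = 998138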